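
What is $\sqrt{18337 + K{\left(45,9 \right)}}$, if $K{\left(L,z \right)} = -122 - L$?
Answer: $\sqrt{18170} \approx 134.8$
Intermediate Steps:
$\sqrt{18337 + K{\left(45,9 \right)}} = \sqrt{18337 - 167} = \sqrt{18170}$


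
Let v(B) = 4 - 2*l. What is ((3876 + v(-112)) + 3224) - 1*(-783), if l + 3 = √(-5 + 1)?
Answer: 7893 - 4*I ≈ 7893.0 - 4.0*I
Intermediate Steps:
l = -3 + 2*I (l = -3 + √(-5 + 1) = -3 + √(-4) = -3 + 2*I ≈ -3.0 + 2.0*I)
v(B) = 10 - 4*I (v(B) = 4 - 2*(-3 + 2*I) = 4 + (6 - 4*I) = 10 - 4*I)
((3876 + v(-112)) + 3224) - 1*(-783) = ((3876 + (10 - 4*I)) + 3224) - 1*(-783) = ((3886 - 4*I) + 3224) + 783 = (7110 - 4*I) + 783 = 7893 - 4*I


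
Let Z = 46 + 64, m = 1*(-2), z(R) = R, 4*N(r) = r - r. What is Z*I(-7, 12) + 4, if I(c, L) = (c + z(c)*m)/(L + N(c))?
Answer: 409/6 ≈ 68.167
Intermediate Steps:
N(r) = 0 (N(r) = (r - r)/4 = (¼)*0 = 0)
m = -2
Z = 110
I(c, L) = -c/L (I(c, L) = (c + c*(-2))/(L + 0) = (c - 2*c)/L = (-c)/L = -c/L)
Z*I(-7, 12) + 4 = 110*(-1*(-7)/12) + 4 = 110*(-1*(-7)*1/12) + 4 = 110*(7/12) + 4 = 385/6 + 4 = 409/6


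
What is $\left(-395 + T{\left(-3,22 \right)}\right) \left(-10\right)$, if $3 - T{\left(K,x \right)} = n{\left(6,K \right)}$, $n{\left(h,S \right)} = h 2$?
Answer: $4040$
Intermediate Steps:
$n{\left(h,S \right)} = 2 h$
$T{\left(K,x \right)} = -9$ ($T{\left(K,x \right)} = 3 - 2 \cdot 6 = 3 - 12 = -9$)
$\left(-395 + T{\left(-3,22 \right)}\right) \left(-10\right) = \left(-395 - 9\right) \left(-10\right) = \left(-404\right) \left(-10\right) = 4040$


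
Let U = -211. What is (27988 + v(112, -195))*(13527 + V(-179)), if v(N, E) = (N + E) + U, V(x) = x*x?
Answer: 1261960192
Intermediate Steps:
V(x) = x²
v(N, E) = -211 + E + N (v(N, E) = (N + E) - 211 = (E + N) - 211 = -211 + E + N)
(27988 + v(112, -195))*(13527 + V(-179)) = (27988 + (-211 - 195 + 112))*(13527 + (-179)²) = (27988 - 294)*(13527 + 32041) = 27694*45568 = 1261960192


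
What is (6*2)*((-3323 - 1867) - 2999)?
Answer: -98268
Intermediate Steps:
(6*2)*((-3323 - 1867) - 2999) = 12*(-5190 - 2999) = 12*(-8189) = -98268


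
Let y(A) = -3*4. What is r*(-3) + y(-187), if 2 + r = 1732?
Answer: -5202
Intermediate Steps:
r = 1730 (r = -2 + 1732 = 1730)
y(A) = -12
r*(-3) + y(-187) = 1730*(-3) - 12 = -5190 - 12 = -5202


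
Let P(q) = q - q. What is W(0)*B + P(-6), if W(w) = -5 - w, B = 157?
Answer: -785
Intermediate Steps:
P(q) = 0
W(0)*B + P(-6) = (-5 - 1*0)*157 + 0 = (-5 + 0)*157 + 0 = -5*157 + 0 = -785 + 0 = -785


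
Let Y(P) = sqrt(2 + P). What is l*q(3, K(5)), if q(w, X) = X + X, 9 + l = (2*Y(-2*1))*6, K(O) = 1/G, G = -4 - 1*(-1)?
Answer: 6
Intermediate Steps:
G = -3 (G = -4 + 1 = -3)
K(O) = -1/3 (K(O) = 1/(-3) = -1/3)
l = -9 (l = -9 + (2*sqrt(2 - 2*1))*6 = -9 + (2*sqrt(2 - 2))*6 = -9 + (2*sqrt(0))*6 = -9 + (2*0)*6 = -9 + 0*6 = -9 + 0 = -9)
q(w, X) = 2*X
l*q(3, K(5)) = -18*(-1)/3 = -9*(-2/3) = 6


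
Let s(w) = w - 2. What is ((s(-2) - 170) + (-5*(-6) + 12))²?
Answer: 17424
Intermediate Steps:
s(w) = -2 + w
((s(-2) - 170) + (-5*(-6) + 12))² = (((-2 - 2) - 170) + (-5*(-6) + 12))² = ((-4 - 170) + (30 + 12))² = (-174 + 42)² = (-132)² = 17424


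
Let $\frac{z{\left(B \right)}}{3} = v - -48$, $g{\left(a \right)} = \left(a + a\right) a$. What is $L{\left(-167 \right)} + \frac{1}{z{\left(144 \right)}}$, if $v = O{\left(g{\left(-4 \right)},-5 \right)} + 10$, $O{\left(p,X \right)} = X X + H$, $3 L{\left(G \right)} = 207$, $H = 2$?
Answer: $\frac{17596}{255} \approx 69.004$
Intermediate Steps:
$g{\left(a \right)} = 2 a^{2}$ ($g{\left(a \right)} = 2 a a = 2 a^{2}$)
$L{\left(G \right)} = 69$ ($L{\left(G \right)} = \frac{1}{3} \cdot 207 = 69$)
$O{\left(p,X \right)} = 2 + X^{2}$ ($O{\left(p,X \right)} = X X + 2 = X^{2} + 2 = 2 + X^{2}$)
$v = 37$ ($v = \left(2 + \left(-5\right)^{2}\right) + 10 = \left(2 + 25\right) + 10 = 27 + 10 = 37$)
$z{\left(B \right)} = 255$ ($z{\left(B \right)} = 3 \left(37 - -48\right) = 3 \left(37 + 48\right) = 3 \cdot 85 = 255$)
$L{\left(-167 \right)} + \frac{1}{z{\left(144 \right)}} = 69 + \frac{1}{255} = \frac{17596}{255}$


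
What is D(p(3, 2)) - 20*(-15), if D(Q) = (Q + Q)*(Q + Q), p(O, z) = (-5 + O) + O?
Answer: 304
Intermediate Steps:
p(O, z) = -5 + 2*O
D(Q) = 4*Q² (D(Q) = (2*Q)*(2*Q) = 4*Q²)
D(p(3, 2)) - 20*(-15) = 4*(-5 + 2*3)² - 20*(-15) = 4*(-5 + 6)² + 300 = 4*1² + 300 = 4*1 + 300 = 4 + 300 = 304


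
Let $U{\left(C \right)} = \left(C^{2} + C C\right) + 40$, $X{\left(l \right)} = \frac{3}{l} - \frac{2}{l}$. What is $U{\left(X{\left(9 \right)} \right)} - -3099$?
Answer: $\frac{254261}{81} \approx 3139.0$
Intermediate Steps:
$X{\left(l \right)} = \frac{1}{l}$
$U{\left(C \right)} = 40 + 2 C^{2}$ ($U{\left(C \right)} = \left(C^{2} + C^{2}\right) + 40 = 2 C^{2} + 40 = 40 + 2 C^{2}$)
$U{\left(X{\left(9 \right)} \right)} - -3099 = \left(40 + 2 \left(\frac{1}{9}\right)^{2}\right) - -3099 = \left(40 + \frac{2}{81}\right) + 3099 = \frac{3242}{81} + 3099 = \frac{254261}{81}$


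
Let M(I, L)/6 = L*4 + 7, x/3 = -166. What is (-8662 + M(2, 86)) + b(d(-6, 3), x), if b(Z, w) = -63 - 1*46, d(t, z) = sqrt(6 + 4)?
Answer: -6665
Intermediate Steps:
d(t, z) = sqrt(10)
x = -498 (x = 3*(-166) = -498)
M(I, L) = 42 + 24*L (M(I, L) = 6*(L*4 + 7) = 6*(4*L + 7) = 6*(7 + 4*L) = 42 + 24*L)
b(Z, w) = -109 (b(Z, w) = -63 - 46 = -109)
(-8662 + M(2, 86)) + b(d(-6, 3), x) = (-8662 + (42 + 24*86)) - 109 = (-8662 + (42 + 2064)) - 109 = (-8662 + 2106) - 109 = -6556 - 109 = -6665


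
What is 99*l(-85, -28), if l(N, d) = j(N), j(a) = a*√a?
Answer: -8415*I*√85 ≈ -77583.0*I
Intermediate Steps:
j(a) = a^(3/2)
l(N, d) = N^(3/2)
99*l(-85, -28) = 99*(-85)^(3/2) = 99*(-85*I*√85) = -8415*I*√85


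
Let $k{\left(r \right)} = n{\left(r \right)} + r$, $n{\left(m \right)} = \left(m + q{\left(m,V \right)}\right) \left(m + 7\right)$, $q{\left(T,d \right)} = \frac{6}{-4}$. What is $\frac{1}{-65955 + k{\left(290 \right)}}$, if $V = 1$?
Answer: $\frac{2}{40039} \approx 4.9951 \cdot 10^{-5}$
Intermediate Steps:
$q{\left(T,d \right)} = - \frac{3}{2}$ ($q{\left(T,d \right)} = 6 \left(- \frac{1}{4}\right) = - \frac{3}{2}$)
$n{\left(m \right)} = \left(7 + m\right) \left(- \frac{3}{2} + m\right)$ ($n{\left(m \right)} = \left(m - \frac{3}{2}\right) \left(m + 7\right) = \left(- \frac{3}{2} + m\right) \left(7 + m\right) = \left(7 + m\right) \left(- \frac{3}{2} + m\right)$)
$k{\left(r \right)} = - \frac{21}{2} + r^{2} + \frac{13 r}{2}$ ($k{\left(r \right)} = \left(- \frac{21}{2} + r^{2} + \frac{11 r}{2}\right) + r = - \frac{21}{2} + r^{2} + \frac{13 r}{2}$)
$\frac{1}{-65955 + k{\left(290 \right)}} = \frac{1}{-65955 + \left(- \frac{21}{2} + 290^{2} + \frac{13}{2} \cdot 290\right)} = \frac{1}{-65955 + \left(- \frac{21}{2} + 84100 + 1885\right)} = \frac{1}{-65955 + \frac{171949}{2}} = \frac{1}{\frac{40039}{2}} = \frac{2}{40039}$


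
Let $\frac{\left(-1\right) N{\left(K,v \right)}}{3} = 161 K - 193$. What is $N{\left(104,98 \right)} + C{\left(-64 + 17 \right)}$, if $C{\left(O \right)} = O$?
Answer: $-49700$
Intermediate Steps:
$N{\left(K,v \right)} = 579 - 483 K$ ($N{\left(K,v \right)} = - 3 \left(161 K - 193\right) = - 3 \left(-193 + 161 K\right) = 579 - 483 K$)
$N{\left(104,98 \right)} + C{\left(-64 + 17 \right)} = \left(579 - 50232\right) + \left(-64 + 17\right) = \left(579 - 50232\right) - 47 = -49653 - 47 = -49700$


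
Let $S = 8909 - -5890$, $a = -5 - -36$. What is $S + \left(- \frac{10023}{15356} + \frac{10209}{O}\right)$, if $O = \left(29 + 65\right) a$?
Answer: $\frac{331172049099}{22373692} \approx 14802.0$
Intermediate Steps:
$a = 31$ ($a = -5 + 36 = 31$)
$O = 2914$ ($O = \left(29 + 65\right) 31 = 94 \cdot 31 = 2914$)
$S = 14799$ ($S = 8909 + 5890 = 14799$)
$S + \left(- \frac{10023}{15356} + \frac{10209}{O}\right) = 14799 + \left(- \frac{10023}{15356} + \frac{10209}{2914}\right) = 14799 + \frac{63781191}{22373692} = \frac{331172049099}{22373692}$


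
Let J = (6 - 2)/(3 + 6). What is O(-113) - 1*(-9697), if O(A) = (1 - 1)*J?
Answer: 9697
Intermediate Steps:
J = 4/9 ≈ 0.44444
O(A) = 0 (O(A) = (1 - 1)*(4/9) = 0*(4/9) = 0)
O(-113) - 1*(-9697) = 0 - 1*(-9697) = 0 + 9697 = 9697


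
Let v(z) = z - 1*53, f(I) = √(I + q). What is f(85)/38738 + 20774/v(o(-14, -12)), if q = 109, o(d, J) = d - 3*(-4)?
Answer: -20774/55 + √194/38738 ≈ -377.71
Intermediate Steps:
o(d, J) = 12 + d (o(d, J) = d + 12 = 12 + d)
f(I) = √(109 + I) (f(I) = √(I + 109) = √(109 + I))
v(z) = -53 + z (v(z) = z - 53 = -53 + z)
f(85)/38738 + 20774/v(o(-14, -12)) = √(109 + 85)/38738 + 20774/(-53 + (12 - 14)) = √194*(1/38738) + 20774/(-53 - 2) = √194/38738 + 20774/(-55) = √194/38738 + 20774*(-1/55) = √194/38738 - 20774/55 = -20774/55 + √194/38738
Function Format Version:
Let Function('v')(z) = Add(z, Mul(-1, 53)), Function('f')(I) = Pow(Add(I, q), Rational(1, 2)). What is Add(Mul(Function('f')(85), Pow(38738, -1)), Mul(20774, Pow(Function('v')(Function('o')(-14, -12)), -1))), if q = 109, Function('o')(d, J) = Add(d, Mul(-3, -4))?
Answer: Add(Rational(-20774, 55), Mul(Rational(1, 38738), Pow(194, Rational(1, 2)))) ≈ -377.71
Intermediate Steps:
Function('o')(d, J) = Add(12, d) (Function('o')(d, J) = Add(d, 12) = Add(12, d))
Function('f')(I) = Pow(Add(109, I), Rational(1, 2)) (Function('f')(I) = Pow(Add(I, 109), Rational(1, 2)) = Pow(Add(109, I), Rational(1, 2)))
Function('v')(z) = Add(-53, z) (Function('v')(z) = Add(z, -53) = Add(-53, z))
Add(Mul(Function('f')(85), Pow(38738, -1)), Mul(20774, Pow(Function('v')(Function('o')(-14, -12)), -1))) = Add(Mul(Pow(Add(109, 85), Rational(1, 2)), Pow(38738, -1)), Mul(20774, Pow(Add(-53, Add(12, -14)), -1))) = Add(Mul(Pow(194, Rational(1, 2)), Rational(1, 38738)), Mul(20774, Pow(Add(-53, -2), -1))) = Add(Mul(Rational(1, 38738), Pow(194, Rational(1, 2))), Mul(20774, Pow(-55, -1))) = Add(Mul(Rational(1, 38738), Pow(194, Rational(1, 2))), Mul(20774, Rational(-1, 55))) = Add(Mul(Rational(1, 38738), Pow(194, Rational(1, 2))), Rational(-20774, 55)) = Add(Rational(-20774, 55), Mul(Rational(1, 38738), Pow(194, Rational(1, 2))))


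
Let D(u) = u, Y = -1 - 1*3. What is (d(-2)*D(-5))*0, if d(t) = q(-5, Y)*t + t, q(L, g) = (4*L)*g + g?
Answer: 0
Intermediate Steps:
Y = -4 (Y = -1 - 3 = -4)
q(L, g) = g + 4*L*g (q(L, g) = 4*L*g + g = g + 4*L*g)
d(t) = 77*t (d(t) = (-4*(1 + 4*(-5)))*t + t = (-4*(1 - 20))*t + t = (-4*(-19))*t + t = 76*t + t = 77*t)
(d(-2)*D(-5))*0 = ((77*(-2))*(-5))*0 = -154*(-5)*0 = 770*0 = 0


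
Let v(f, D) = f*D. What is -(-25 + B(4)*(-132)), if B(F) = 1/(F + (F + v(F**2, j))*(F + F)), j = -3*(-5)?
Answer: 4086/163 ≈ 25.067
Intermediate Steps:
j = 15
v(f, D) = D*f
B(F) = 1/(F + 2*F*(F + 15*F**2)) (B(F) = 1/(F + (F + 15*F**2)*(F + F)) = 1/(F + (F + 15*F**2)*(2*F)) = 1/(F + 2*F*(F + 15*F**2)))
-(-25 + B(4)*(-132)) = -(-25 + (1/(4*(1 + 2*4 + 30*4**2)))*(-132)) = -(-25 + (1/(4*(1 + 8 + 30*16)))*(-132)) = -(-25 + (1/(4*(1 + 8 + 480)))*(-132)) = -(-25 + ((1/4)/489)*(-132)) = -(-25 + ((1/4)*(1/489))*(-132)) = -(-25 + (1/1956)*(-132)) = -(-25 - 11/163) = -1*(-4086/163) = 4086/163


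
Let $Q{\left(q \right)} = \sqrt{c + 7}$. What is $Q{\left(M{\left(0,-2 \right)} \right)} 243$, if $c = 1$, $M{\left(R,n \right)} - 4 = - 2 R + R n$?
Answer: $486 \sqrt{2} \approx 687.31$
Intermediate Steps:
$M{\left(R,n \right)} = 4 - 2 R + R n$ ($M{\left(R,n \right)} = 4 + \left(- 2 R + R n\right) = 4 - 2 R + R n$)
$Q{\left(q \right)} = 2 \sqrt{2}$ ($Q{\left(q \right)} = \sqrt{1 + 7} = \sqrt{8} = 2 \sqrt{2}$)
$Q{\left(M{\left(0,-2 \right)} \right)} 243 = 2 \sqrt{2} \cdot 243 = 486 \sqrt{2}$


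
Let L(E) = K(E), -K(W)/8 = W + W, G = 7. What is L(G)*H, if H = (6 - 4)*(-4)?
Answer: 896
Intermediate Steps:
K(W) = -16*W (K(W) = -8*(W + W) = -16*W)
L(E) = -16*E
H = -8 (H = 2*(-4) = -8)
L(G)*H = -16*7*(-8) = -112*(-8) = 896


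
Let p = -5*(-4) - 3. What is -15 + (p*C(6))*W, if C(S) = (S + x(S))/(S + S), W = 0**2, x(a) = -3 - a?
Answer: -15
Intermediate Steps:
W = 0
C(S) = -3/(2*S) (C(S) = (S + (-3 - S))/(S + S) = -3*1/(2*S) = -3/(2*S))
p = 17 (p = 20 - 3 = 17)
-15 + (p*C(6))*W = -15 + (17*(-3/2/6))*0 = -15 + (17*(-3/2*1/6))*0 = -15 + (17*(-1/4))*0 = -15 - 17/4*0 = -15 + 0 = -15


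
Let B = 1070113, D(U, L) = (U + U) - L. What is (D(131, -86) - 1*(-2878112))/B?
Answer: 2878460/1070113 ≈ 2.6899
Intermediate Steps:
D(U, L) = -L + 2*U (D(U, L) = 2*U - L = -L + 2*U)
(D(131, -86) - 1*(-2878112))/B = ((-1*(-86) + 2*131) - 1*(-2878112))/1070113 = ((86 + 262) + 2878112)*(1/1070113) = (348 + 2878112)*(1/1070113) = 2878460*(1/1070113) = 2878460/1070113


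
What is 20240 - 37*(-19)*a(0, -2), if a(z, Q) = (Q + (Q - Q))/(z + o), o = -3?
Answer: 62126/3 ≈ 20709.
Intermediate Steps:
a(z, Q) = Q/(-3 + z) (a(z, Q) = (Q + (Q - Q))/(z - 3) = (Q + 0)/(-3 + z) = Q/(-3 + z))
20240 - 37*(-19)*a(0, -2) = 20240 - 37*(-19)*(-2/(-3 + 0)) = 20240 - (-703)*(-2/(-3)) = 20240 - (-703)*(-2*(-1/3)) = 20240 - (-703)*2/3 = 20240 - 1*(-1406/3) = 20240 + 1406/3 = 62126/3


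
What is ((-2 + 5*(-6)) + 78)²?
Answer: 2116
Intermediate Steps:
((-2 + 5*(-6)) + 78)² = ((-2 - 30) + 78)² = (-32 + 78)² = 46² = 2116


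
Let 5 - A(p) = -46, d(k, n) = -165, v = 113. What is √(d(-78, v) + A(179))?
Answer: I*√114 ≈ 10.677*I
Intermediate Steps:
A(p) = 51 (A(p) = 5 - 1*(-46) = 5 + 46 = 51)
√(d(-78, v) + A(179)) = √(-165 + 51) = √(-114) = I*√114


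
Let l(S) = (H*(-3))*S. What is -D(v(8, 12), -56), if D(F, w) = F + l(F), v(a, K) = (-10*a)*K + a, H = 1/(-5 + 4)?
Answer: 3808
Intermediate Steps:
H = -1 (H = 1/(-1) = -1)
v(a, K) = a - 10*K*a (v(a, K) = -10*K*a + a = a - 10*K*a)
l(S) = 3*S (l(S) = (-1*(-3))*S = 3*S)
D(F, w) = 4*F (D(F, w) = F + 3*F = 4*F)
-D(v(8, 12), -56) = -4*8*(1 - 10*12) = -4*8*(1 - 120) = -4*8*(-119) = -4*(-952) = -1*(-3808) = 3808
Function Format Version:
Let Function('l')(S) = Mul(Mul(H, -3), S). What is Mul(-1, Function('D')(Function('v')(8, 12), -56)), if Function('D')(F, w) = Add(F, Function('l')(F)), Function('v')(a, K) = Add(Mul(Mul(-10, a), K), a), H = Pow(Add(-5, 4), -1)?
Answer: 3808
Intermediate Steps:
H = -1 (H = Pow(-1, -1) = -1)
Function('v')(a, K) = Add(a, Mul(-10, K, a)) (Function('v')(a, K) = Add(Mul(-10, K, a), a) = Add(a, Mul(-10, K, a)))
Function('l')(S) = Mul(3, S) (Function('l')(S) = Mul(Mul(-1, -3), S) = Mul(3, S))
Function('D')(F, w) = Mul(4, F) (Function('D')(F, w) = Add(F, Mul(3, F)) = Mul(4, F))
Mul(-1, Function('D')(Function('v')(8, 12), -56)) = Mul(-1, Mul(4, Mul(8, Add(1, Mul(-10, 12))))) = Mul(-1, Mul(4, Mul(8, Add(1, -120)))) = Mul(-1, Mul(4, Mul(8, -119))) = Mul(-1, Mul(4, -952)) = Mul(-1, -3808) = 3808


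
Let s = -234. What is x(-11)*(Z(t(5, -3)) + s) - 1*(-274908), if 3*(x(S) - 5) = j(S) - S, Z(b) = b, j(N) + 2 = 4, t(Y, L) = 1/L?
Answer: 2454488/9 ≈ 2.7272e+5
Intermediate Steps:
j(N) = 2 (j(N) = -2 + 4 = 2)
x(S) = 17/3 - S/3 (x(S) = 5 + (2 - S)/3 = 5 + (⅔ - S/3) = 17/3 - S/3)
x(-11)*(Z(t(5, -3)) + s) - 1*(-274908) = (17/3 - ⅓*(-11))*(1/(-3) - 234) - 1*(-274908) = (17/3 + 11/3)*(-⅓ - 234) + 274908 = (28/3)*(-703/3) + 274908 = -19684/9 + 274908 = 2454488/9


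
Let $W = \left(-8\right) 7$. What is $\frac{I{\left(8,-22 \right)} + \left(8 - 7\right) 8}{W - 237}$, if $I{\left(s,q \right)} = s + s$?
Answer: $- \frac{24}{293} \approx -0.081911$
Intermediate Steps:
$I{\left(s,q \right)} = 2 s$
$W = -56$
$\frac{I{\left(8,-22 \right)} + \left(8 - 7\right) 8}{W - 237} = \frac{2 \cdot 8 + \left(8 - 7\right) 8}{-56 - 237} = \frac{16 + \left(8 - 7\right) 8}{-293} = \left(16 + \left(8 - 7\right) 8\right) \left(- \frac{1}{293}\right) = \left(16 + 1 \cdot 8\right) \left(- \frac{1}{293}\right) = \left(16 + 8\right) \left(- \frac{1}{293}\right) = 24 \left(- \frac{1}{293}\right) = - \frac{24}{293}$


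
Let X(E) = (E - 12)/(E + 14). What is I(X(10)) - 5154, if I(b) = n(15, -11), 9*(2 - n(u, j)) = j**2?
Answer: -46489/9 ≈ -5165.4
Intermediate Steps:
n(u, j) = 2 - j**2/9
X(E) = (-12 + E)/(14 + E)
I(b) = -103/9 (I(b) = 2 - 1/9*(-11)**2 = 2 - 1/9*121 = 2 - 121/9 = -103/9)
I(X(10)) - 5154 = -103/9 - 5154 = -46489/9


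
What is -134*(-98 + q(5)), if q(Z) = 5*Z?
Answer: 9782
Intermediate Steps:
-134*(-98 + q(5)) = -134*(-98 + 5*5) = -134*(-98 + 25) = -134*(-73) = 9782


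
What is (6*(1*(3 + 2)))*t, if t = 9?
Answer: 270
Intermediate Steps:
(6*(1*(3 + 2)))*t = (6*(1*(3 + 2)))*9 = (6*(1*5))*9 = (6*5)*9 = 30*9 = 270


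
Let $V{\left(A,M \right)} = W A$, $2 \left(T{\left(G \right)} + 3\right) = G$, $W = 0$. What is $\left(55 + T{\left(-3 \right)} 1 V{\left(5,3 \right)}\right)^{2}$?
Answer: $3025$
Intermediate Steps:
$T{\left(G \right)} = -3 + \frac{G}{2}$
$V{\left(A,M \right)} = 0$ ($V{\left(A,M \right)} = 0 A = 0$)
$\left(55 + T{\left(-3 \right)} 1 V{\left(5,3 \right)}\right)^{2} = \left(55 + \left(-3 + \frac{1}{2} \left(-3\right)\right) 1 \cdot 0\right)^{2} = \left(55 + \left(-3 - \frac{3}{2}\right) 1 \cdot 0\right)^{2} = \left(55 + \left(- \frac{9}{2}\right) 1 \cdot 0\right)^{2} = \left(55 - 0\right)^{2} = \left(55 + 0\right)^{2} = 55^{2} = 3025$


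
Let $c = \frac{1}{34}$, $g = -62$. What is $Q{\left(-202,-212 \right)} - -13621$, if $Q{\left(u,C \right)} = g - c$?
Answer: $\frac{461005}{34} \approx 13559.0$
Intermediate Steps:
$c = \frac{1}{34} \approx 0.029412$
$Q{\left(u,C \right)} = - \frac{2109}{34}$ ($Q{\left(u,C \right)} = -62 - \frac{1}{34} = - \frac{2109}{34}$)
$Q{\left(-202,-212 \right)} - -13621 = - \frac{2109}{34} - -13621 = - \frac{2109}{34} + 13621 = \frac{461005}{34}$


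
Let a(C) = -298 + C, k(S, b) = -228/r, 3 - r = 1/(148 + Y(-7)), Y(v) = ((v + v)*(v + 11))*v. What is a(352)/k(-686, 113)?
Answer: -1619/2280 ≈ -0.71009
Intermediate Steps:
Y(v) = 2*v²*(11 + v) (Y(v) = ((2*v)*(11 + v))*v = (2*v*(11 + v))*v = 2*v²*(11 + v))
r = 1619/540 (r = 3 - 1/(148 + 2*(-7)²*(11 - 7)) = 3 - 1/(148 + 2*49*4) = 3 - 1/(148 + 392) = 3 - 1/540 = 1619/540 ≈ 2.9981)
k(S, b) = -123120/1619 (k(S, b) = -228/1619/540 = -228*540/1619 = -123120/1619)
a(352)/k(-686, 113) = (-298 + 352)/(-123120/1619) = 54*(-1619/123120) = -1619/2280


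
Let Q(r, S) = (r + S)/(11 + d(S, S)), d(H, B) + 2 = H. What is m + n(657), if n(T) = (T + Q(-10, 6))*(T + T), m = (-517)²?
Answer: 5651183/5 ≈ 1.1302e+6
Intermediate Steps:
d(H, B) = -2 + H
m = 267289
Q(r, S) = (S + r)/(9 + S) (Q(r, S) = (r + S)/(11 + (-2 + S)) = (S + r)/(9 + S))
n(T) = 2*T*(-4/15 + T) (n(T) = (T + (6 - 10)/(9 + 6))*(T + T) = (T - 4/15)*(2*T) = (-4/15 + T)*(2*T) = 2*T*(-4/15 + T))
m + n(657) = 267289 + (2/15)*657*(-4 + 15*657) = 267289 + (2/15)*657*(-4 + 9855) = 267289 + (2/15)*657*9851 = 267289 + 4314738/5 = 5651183/5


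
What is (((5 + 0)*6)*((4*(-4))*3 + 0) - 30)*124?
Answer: -182280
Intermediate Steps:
(((5 + 0)*6)*((4*(-4))*3 + 0) - 30)*124 = ((5*6)*(-16*3 + 0) - 30)*124 = (30*(-48 + 0) - 30)*124 = (30*(-48) - 30)*124 = (-1440 - 30)*124 = -1470*124 = -182280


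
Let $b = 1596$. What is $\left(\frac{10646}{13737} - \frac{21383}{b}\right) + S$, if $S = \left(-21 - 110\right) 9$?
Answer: $- \frac{152780353}{128212} \approx -1191.6$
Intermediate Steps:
$S = -1179$ ($S = \left(-131\right) 9 = -1179$)
$\left(\frac{10646}{13737} - \frac{21383}{b}\right) + S = \left(\frac{10646}{13737} - \frac{21383}{1596}\right) - 1179 = - \frac{1618405}{128212} - 1179 = - \frac{152780353}{128212}$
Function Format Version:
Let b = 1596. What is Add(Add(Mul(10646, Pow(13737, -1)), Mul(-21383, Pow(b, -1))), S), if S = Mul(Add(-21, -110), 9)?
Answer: Rational(-152780353, 128212) ≈ -1191.6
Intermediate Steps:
S = -1179 (S = Mul(-131, 9) = -1179)
Add(Add(Mul(10646, Pow(13737, -1)), Mul(-21383, Pow(b, -1))), S) = Add(Add(Mul(10646, Pow(13737, -1)), Mul(-21383, Pow(1596, -1))), -1179) = Add(Add(Mul(10646, Rational(1, 13737)), Mul(-21383, Rational(1, 1596))), -1179) = Add(Add(Rational(10646, 13737), Rational(-21383, 1596)), -1179) = Add(Rational(-1618405, 128212), -1179) = Rational(-152780353, 128212)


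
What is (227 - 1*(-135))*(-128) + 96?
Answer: -46240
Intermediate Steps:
(227 - 1*(-135))*(-128) + 96 = (227 + 135)*(-128) + 96 = 362*(-128) + 96 = -46336 + 96 = -46240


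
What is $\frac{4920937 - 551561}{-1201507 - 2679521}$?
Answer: $- \frac{1092344}{970257} \approx -1.1258$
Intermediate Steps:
$\frac{4920937 - 551561}{-1201507 - 2679521} = \frac{4369376}{-3881028} = 4369376 \left(- \frac{1}{3881028}\right) = - \frac{1092344}{970257}$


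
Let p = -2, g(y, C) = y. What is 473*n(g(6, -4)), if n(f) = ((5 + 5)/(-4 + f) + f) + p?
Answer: 4257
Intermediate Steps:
n(f) = -2 + f + 10/(-4 + f) (n(f) = ((5 + 5)/(-4 + f) + f) - 2 = (10/(-4 + f) + f) - 2 = (f + 10/(-4 + f)) - 2 = -2 + f + 10/(-4 + f))
473*n(g(6, -4)) = 473*((18 + 6² - 6*6)/(-4 + 6)) = 473*((18 + 36 - 36)/2) = 473*((½)*18) = 473*9 = 4257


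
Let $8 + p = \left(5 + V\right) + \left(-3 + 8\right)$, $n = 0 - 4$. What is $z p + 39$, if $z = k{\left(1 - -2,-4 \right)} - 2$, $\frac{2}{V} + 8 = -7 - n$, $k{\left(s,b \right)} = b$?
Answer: $\frac{309}{11} \approx 28.091$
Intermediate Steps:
$n = -4$ ($n = 0 - 4 = -4$)
$V = - \frac{2}{11}$ ($V = \frac{2}{-8 - 3} = \frac{2}{-11} = 2 \left(- \frac{1}{11}\right) = - \frac{2}{11} \approx -0.18182$)
$z = -6$ ($z = -4 - 2 = -6$)
$p = \frac{20}{11}$ ($p = -8 + \left(\left(5 - \frac{2}{11}\right) + \left(-3 + 8\right)\right) = -8 + \left(\frac{53}{11} + 5\right) = -8 + \frac{108}{11} = \frac{20}{11} \approx 1.8182$)
$z p + 39 = \left(-6\right) \frac{20}{11} + 39 = - \frac{120}{11} + 39 = \frac{309}{11}$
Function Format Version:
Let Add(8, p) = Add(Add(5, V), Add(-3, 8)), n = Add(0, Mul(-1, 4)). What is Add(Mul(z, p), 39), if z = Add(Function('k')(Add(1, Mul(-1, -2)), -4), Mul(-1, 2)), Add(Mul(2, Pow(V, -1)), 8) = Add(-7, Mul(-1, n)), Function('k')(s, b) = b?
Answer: Rational(309, 11) ≈ 28.091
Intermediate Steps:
n = -4 (n = Add(0, -4) = -4)
V = Rational(-2, 11) (V = Mul(2, Pow(Add(-8, Add(-7, Mul(-1, -4))), -1)) = Mul(2, Pow(Add(-8, Add(-7, 4)), -1)) = Mul(2, Pow(Add(-8, -3), -1)) = Mul(2, Pow(-11, -1)) = Mul(2, Rational(-1, 11)) = Rational(-2, 11) ≈ -0.18182)
z = -6 (z = Add(-4, Mul(-1, 2)) = Add(-4, -2) = -6)
p = Rational(20, 11) (p = Add(-8, Add(Add(5, Rational(-2, 11)), Add(-3, 8))) = Add(-8, Add(Rational(53, 11), 5)) = Add(-8, Rational(108, 11)) = Rational(20, 11) ≈ 1.8182)
Add(Mul(z, p), 39) = Add(Mul(-6, Rational(20, 11)), 39) = Add(Rational(-120, 11), 39) = Rational(309, 11)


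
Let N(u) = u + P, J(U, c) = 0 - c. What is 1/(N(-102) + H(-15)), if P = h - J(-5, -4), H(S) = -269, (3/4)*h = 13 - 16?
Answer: -1/379 ≈ -0.0026385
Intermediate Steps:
h = -4 (h = 4*(13 - 16)/3 = (4/3)*(-3) = -4)
J(U, c) = -c
P = -8 (P = -4 - (-1)*(-4) = -4 - 1*4 = -4 - 4 = -8)
N(u) = -8 + u (N(u) = u - 8 = -8 + u)
1/(N(-102) + H(-15)) = 1/((-8 - 102) - 269) = 1/(-110 - 269) = 1/(-379) = -1/379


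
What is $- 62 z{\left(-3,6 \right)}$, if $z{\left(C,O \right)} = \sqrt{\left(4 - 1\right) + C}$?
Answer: $0$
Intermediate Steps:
$z{\left(C,O \right)} = \sqrt{3 + C}$ ($z{\left(C,O \right)} = \sqrt{\left(4 - 1\right) + C} = \sqrt{3 + C}$)
$- 62 z{\left(-3,6 \right)} = - 62 \sqrt{3 - 3} = - 62 \sqrt{0} = \left(-62\right) 0 = 0$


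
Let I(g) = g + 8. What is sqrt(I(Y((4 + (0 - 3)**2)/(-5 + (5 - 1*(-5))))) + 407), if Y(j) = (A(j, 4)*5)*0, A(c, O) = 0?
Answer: sqrt(415) ≈ 20.372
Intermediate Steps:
Y(j) = 0 (Y(j) = (0*5)*0 = 0*0 = 0)
I(g) = 8 + g
sqrt(I(Y((4 + (0 - 3)**2)/(-5 + (5 - 1*(-5))))) + 407) = sqrt((8 + 0) + 407) = sqrt(8 + 407) = sqrt(415)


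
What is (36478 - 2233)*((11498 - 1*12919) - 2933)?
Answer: -149102730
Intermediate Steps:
(36478 - 2233)*((11498 - 1*12919) - 2933) = 34245*((11498 - 12919) - 2933) = 34245*(-1421 - 2933) = 34245*(-4354) = -149102730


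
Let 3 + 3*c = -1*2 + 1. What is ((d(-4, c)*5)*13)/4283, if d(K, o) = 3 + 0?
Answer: 195/4283 ≈ 0.045529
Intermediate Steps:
c = -4/3 (c = -1 + (-1*2 + 1)/3 = -1 + (-2 + 1)/3 = -1 + (1/3)*(-1) = -1 - 1/3 = -4/3 ≈ -1.3333)
d(K, o) = 3
((d(-4, c)*5)*13)/4283 = ((3*5)*13)/4283 = (15*13)*(1/4283) = 195*(1/4283) = 195/4283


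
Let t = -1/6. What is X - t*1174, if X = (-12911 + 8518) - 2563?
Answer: -20281/3 ≈ -6760.3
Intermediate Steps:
t = -⅙ (t = -1*⅙ = -⅙ ≈ -0.16667)
X = -6956 (X = -4393 - 2563 = -6956)
X - t*1174 = -6956 - (-1)*1174/6 = -6956 - 1*(-587/3) = -6956 + 587/3 = -20281/3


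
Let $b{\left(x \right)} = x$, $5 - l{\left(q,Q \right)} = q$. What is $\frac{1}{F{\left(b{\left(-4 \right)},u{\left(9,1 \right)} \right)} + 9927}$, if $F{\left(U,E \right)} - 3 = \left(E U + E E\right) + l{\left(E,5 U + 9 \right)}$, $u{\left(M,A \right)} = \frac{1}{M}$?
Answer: $\frac{81}{804691} \approx 0.00010066$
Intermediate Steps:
$l{\left(q,Q \right)} = 5 - q$
$F{\left(U,E \right)} = 8 + E^{2} - E + E U$ ($F{\left(U,E \right)} = 3 - \left(-5 + E - E E - E U\right) = 3 - \left(-5 + E - E^{2} - E U\right) = 3 + \left(5 + E^{2} - E + E U\right) = 8 + E^{2} - E + E U$)
$\frac{1}{F{\left(b{\left(-4 \right)},u{\left(9,1 \right)} \right)} + 9927} = \frac{1}{\left(8 + \left(\frac{1}{9}\right)^{2} - \frac{1}{9} + \frac{1}{9} \left(-4\right)\right) + 9927} = \frac{1}{\left(8 + \frac{1}{81} - \frac{1}{9} - \frac{4}{9}\right) + 9927} = \frac{1}{\frac{604}{81} + 9927} = \frac{1}{\frac{804691}{81}} = \frac{81}{804691}$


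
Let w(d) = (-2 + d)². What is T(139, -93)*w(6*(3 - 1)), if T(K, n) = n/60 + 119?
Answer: 11745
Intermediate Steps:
T(K, n) = 119 + n/60 (T(K, n) = n/60 + 119 = 119 + n/60)
T(139, -93)*w(6*(3 - 1)) = (119 + (1/60)*(-93))*(-2 + 6*(3 - 1))² = (119 - 31/20)*(-2 + 6*2)² = 2349*(-2 + 12)²/20 = (2349/20)*10² = (2349/20)*100 = 11745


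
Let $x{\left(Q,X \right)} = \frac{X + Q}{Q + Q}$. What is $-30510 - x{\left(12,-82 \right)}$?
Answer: $- \frac{366085}{12} \approx -30507.0$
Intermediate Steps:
$x{\left(Q,X \right)} = \frac{Q + X}{2 Q}$
$-30510 - x{\left(12,-82 \right)} = -30510 - \frac{12 - 82}{2 \cdot 12} = -30510 - \frac{1}{2} \cdot \frac{1}{12} \left(-70\right) = -30510 - - \frac{35}{12} = -30510 + \frac{35}{12} = - \frac{366085}{12}$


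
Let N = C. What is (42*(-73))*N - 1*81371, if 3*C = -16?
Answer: -65019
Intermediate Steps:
C = -16/3 (C = (⅓)*(-16) = -16/3 ≈ -5.3333)
N = -16/3 ≈ -5.3333
(42*(-73))*N - 1*81371 = (42*(-73))*(-16/3) - 1*81371 = -3066*(-16/3) - 81371 = 16352 - 81371 = -65019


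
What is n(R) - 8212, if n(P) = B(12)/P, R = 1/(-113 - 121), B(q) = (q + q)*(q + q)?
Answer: -142996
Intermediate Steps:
B(q) = 4*q**2 (B(q) = (2*q)*(2*q) = 4*q**2)
R = -1/234 (R = 1/(-234) = -1/234 ≈ -0.0042735)
n(P) = 576/P (n(P) = (4*12**2)/P = (4*144)/P = 576/P)
n(R) - 8212 = 576/(-1/234) - 8212 = 576*(-234) - 8212 = -134784 - 8212 = -142996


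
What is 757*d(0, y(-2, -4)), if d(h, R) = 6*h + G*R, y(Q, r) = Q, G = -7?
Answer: 10598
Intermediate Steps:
d(h, R) = -7*R + 6*h (d(h, R) = 6*h - 7*R = -7*R + 6*h)
757*d(0, y(-2, -4)) = 757*(-7*(-2) + 6*0) = 757*(14 + 0) = 757*14 = 10598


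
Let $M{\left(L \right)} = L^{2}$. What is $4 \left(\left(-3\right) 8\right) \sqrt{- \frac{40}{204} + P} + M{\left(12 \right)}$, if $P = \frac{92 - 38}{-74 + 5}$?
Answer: $144 - \frac{64 i \sqrt{336651}}{391} \approx 144.0 - 94.971 i$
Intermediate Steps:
$P = - \frac{18}{23}$ ($P = \frac{54}{-69} = 54 \left(- \frac{1}{69}\right) = - \frac{18}{23} \approx -0.78261$)
$4 \left(\left(-3\right) 8\right) \sqrt{- \frac{40}{204} + P} + M{\left(12 \right)} = 4 \left(\left(-3\right) 8\right) \sqrt{- \frac{40}{204} - \frac{18}{23}} + 12^{2} = 4 \left(-24\right) \sqrt{\left(-40\right) \frac{1}{204} - \frac{18}{23}} + 144 = - 96 \sqrt{- \frac{10}{51} - \frac{18}{23}} + 144 = - 96 \sqrt{- \frac{1148}{1173}} + 144 = - 96 \frac{2 i \sqrt{336651}}{1173} + 144 = - \frac{64 i \sqrt{336651}}{391} + 144 = 144 - \frac{64 i \sqrt{336651}}{391}$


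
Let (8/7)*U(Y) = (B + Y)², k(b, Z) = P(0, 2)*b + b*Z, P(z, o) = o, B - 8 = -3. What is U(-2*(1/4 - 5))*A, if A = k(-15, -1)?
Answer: -88305/32 ≈ -2759.5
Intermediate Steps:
B = 5 (B = 8 - 3 = 5)
k(b, Z) = 2*b + Z*b (k(b, Z) = 2*b + b*Z = 2*b + Z*b)
U(Y) = 7*(5 + Y)²/8
A = -15 (A = -15*(2 - 1) = -15*1 = -15)
U(-2*(1/4 - 5))*A = (7*(5 - 2*(1/4 - 5))²/8)*(-15) = (7*(5 - 2*(¼ - 5))²/8)*(-15) = (7*(5 - 2*(-19/4))²/8)*(-15) = (7*(5 + 19/2)²/8)*(-15) = (7*(29/2)²/8)*(-15) = ((7/8)*(841/4))*(-15) = (5887/32)*(-15) = -88305/32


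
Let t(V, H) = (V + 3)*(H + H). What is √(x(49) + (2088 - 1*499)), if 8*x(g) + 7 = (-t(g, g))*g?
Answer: I*√473998/4 ≈ 172.12*I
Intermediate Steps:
t(V, H) = 2*H*(3 + V) (t(V, H) = (3 + V)*(2*H) = 2*H*(3 + V))
x(g) = -7/8 - g²*(3 + g)/4 (x(g) = -7/8 + ((-2*g*(3 + g))*g)/8 = -7/8 + (-2*g²*(3 + g))/8 = -7/8 - g²*(3 + g)/4)
√(x(49) + (2088 - 1*499)) = √((-7/8 + (¼)*49²*(-3 - 1*49)) + (2088 - 1*499)) = √((-7/8 + (¼)*2401*(-3 - 49)) + (2088 - 499)) = √((-7/8 + (¼)*2401*(-52)) + 1589) = √((-7/8 - 31213) + 1589) = √(-249711/8 + 1589) = √(-236999/8) = I*√473998/4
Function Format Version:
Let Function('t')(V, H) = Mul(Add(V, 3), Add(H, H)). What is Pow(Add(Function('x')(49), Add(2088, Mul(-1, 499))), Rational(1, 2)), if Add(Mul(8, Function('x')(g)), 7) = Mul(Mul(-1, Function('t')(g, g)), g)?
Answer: Mul(Rational(1, 4), I, Pow(473998, Rational(1, 2))) ≈ Mul(172.12, I)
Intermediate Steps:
Function('t')(V, H) = Mul(2, H, Add(3, V)) (Function('t')(V, H) = Mul(Add(3, V), Mul(2, H)) = Mul(2, H, Add(3, V)))
Function('x')(g) = Add(Rational(-7, 8), Mul(Rational(-1, 4), Pow(g, 2), Add(3, g))) (Function('x')(g) = Add(Rational(-7, 8), Mul(Rational(1, 8), Mul(Mul(-1, Mul(2, g, Add(3, g))), g))) = Add(Rational(-7, 8), Mul(Rational(1, 8), Mul(Mul(-2, g, Add(3, g)), g))) = Add(Rational(-7, 8), Mul(Rational(1, 8), Mul(-2, Pow(g, 2), Add(3, g)))) = Add(Rational(-7, 8), Mul(Rational(-1, 4), Pow(g, 2), Add(3, g))))
Pow(Add(Function('x')(49), Add(2088, Mul(-1, 499))), Rational(1, 2)) = Pow(Add(Add(Rational(-7, 8), Mul(Rational(1, 4), Pow(49, 2), Add(-3, Mul(-1, 49)))), Add(2088, Mul(-1, 499))), Rational(1, 2)) = Pow(Add(Add(Rational(-7, 8), Mul(Rational(1, 4), 2401, Add(-3, -49))), Add(2088, -499)), Rational(1, 2)) = Pow(Add(Add(Rational(-7, 8), Mul(Rational(1, 4), 2401, -52)), 1589), Rational(1, 2)) = Pow(Add(Add(Rational(-7, 8), -31213), 1589), Rational(1, 2)) = Pow(Add(Rational(-249711, 8), 1589), Rational(1, 2)) = Pow(Rational(-236999, 8), Rational(1, 2)) = Mul(Rational(1, 4), I, Pow(473998, Rational(1, 2)))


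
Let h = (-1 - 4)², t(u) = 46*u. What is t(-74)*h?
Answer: -85100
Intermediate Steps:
h = 25 (h = (-5)² = 25)
t(-74)*h = (46*(-74))*25 = -3404*25 = -85100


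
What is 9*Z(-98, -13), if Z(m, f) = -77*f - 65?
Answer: 8424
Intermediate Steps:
Z(m, f) = -65 - 77*f
9*Z(-98, -13) = 9*(-65 - 77*(-13)) = 9*(-65 + 1001) = 9*936 = 8424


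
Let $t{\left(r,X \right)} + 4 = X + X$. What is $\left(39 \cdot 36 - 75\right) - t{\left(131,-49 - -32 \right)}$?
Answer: $1367$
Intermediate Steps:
$t{\left(r,X \right)} = -4 + 2 X$ ($t{\left(r,X \right)} = -4 + \left(X + X\right) = -4 + 2 X$)
$\left(39 \cdot 36 - 75\right) - t{\left(131,-49 - -32 \right)} = \left(39 \cdot 36 - 75\right) - \left(-4 + 2 \left(-49 - -32\right)\right) = \left(1404 - 75\right) - \left(-4 + 2 \left(-49 + 32\right)\right) = 1329 - \left(-4 + 2 \left(-17\right)\right) = 1329 - \left(-4 - 34\right) = 1329 - -38 = 1329 + 38 = 1367$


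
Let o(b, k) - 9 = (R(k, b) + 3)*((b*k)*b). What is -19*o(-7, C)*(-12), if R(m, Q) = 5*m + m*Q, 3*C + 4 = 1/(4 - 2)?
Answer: -202388/3 ≈ -67463.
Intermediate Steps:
C = -7/6 (C = -4/3 + 1/(3*(4 - 2)) = -4/3 + (⅓)/2 = -4/3 + (⅓)*(½) = -4/3 + ⅙ = -7/6 ≈ -1.1667)
R(m, Q) = 5*m + Q*m
o(b, k) = 9 + k*b²*(3 + k*(5 + b)) (o(b, k) = 9 + (k*(5 + b) + 3)*((b*k)*b) = 9 + (3 + k*(5 + b))*(k*b²) = 9 + k*b²*(3 + k*(5 + b)))
-19*o(-7, C)*(-12) = -19*(9 + 3*(-7/6)*(-7)² + (-7)²*(-7/6)²*(5 - 7))*(-12) = -19*(9 + 3*(-7/6)*49 + 49*(49/36)*(-2))*(-12) = -19*(9 - 343/2 - 2401/18)*(-12) = -19*(-2663/9)*(-12) = (50597/9)*(-12) = -202388/3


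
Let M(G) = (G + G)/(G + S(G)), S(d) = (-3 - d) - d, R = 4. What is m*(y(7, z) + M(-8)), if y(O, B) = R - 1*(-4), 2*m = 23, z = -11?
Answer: 276/5 ≈ 55.200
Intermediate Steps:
m = 23/2 (m = (½)*23 = 23/2 ≈ 11.500)
S(d) = -3 - 2*d
M(G) = 2*G/(-3 - G) (M(G) = (G + G)/(G + (-3 - 2*G)) = (2*G)/(-3 - G) = 2*G/(-3 - G))
y(O, B) = 8 (y(O, B) = 4 - 1*(-4) = 4 + 4 = 8)
m*(y(7, z) + M(-8)) = 23*(8 + 2*(-8)/(-3 - 1*(-8)))/2 = 23*(8 + 2*(-8)/(-3 + 8))/2 = 23*(8 + 2*(-8)/5)/2 = 23*(8 + 2*(-8)*(⅕))/2 = 23*(8 - 16/5)/2 = (23/2)*(24/5) = 276/5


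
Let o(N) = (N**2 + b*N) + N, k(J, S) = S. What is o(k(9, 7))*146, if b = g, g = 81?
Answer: 90958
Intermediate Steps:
b = 81
o(N) = N**2 + 82*N (o(N) = (N**2 + 81*N) + N = N**2 + 82*N)
o(k(9, 7))*146 = (7*(82 + 7))*146 = (7*89)*146 = 623*146 = 90958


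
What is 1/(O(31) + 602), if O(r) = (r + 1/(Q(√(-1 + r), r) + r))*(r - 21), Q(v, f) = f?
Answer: 31/28277 ≈ 0.0010963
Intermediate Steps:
O(r) = (-21 + r)*(r + 1/(2*r)) (O(r) = (r + 1/(r + r))*(r - 21) = (r + 1/(2*r))*(-21 + r) = (-21 + r)*(r + 1/(2*r)))
1/(O(31) + 602) = 1/((½ + 31² - 21*31 - 21/2/31) + 602) = 1/((½ + 961 - 651 - 21/2*1/31) + 602) = 1/((½ + 961 - 651 - 21/62) + 602) = 1/(9615/31 + 602) = 1/(28277/31) = 31/28277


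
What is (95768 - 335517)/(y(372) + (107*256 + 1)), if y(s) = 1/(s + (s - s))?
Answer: -89186628/10190197 ≈ -8.7522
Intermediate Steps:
y(s) = 1/s (y(s) = 1/(s + 0) = 1/s)
(95768 - 335517)/(y(372) + (107*256 + 1)) = (95768 - 335517)/(1/372 + (107*256 + 1)) = -239749/(1/372 + (27392 + 1)) = -239749/(1/372 + 27393) = -239749/10190197/372 = -239749*372/10190197 = -89186628/10190197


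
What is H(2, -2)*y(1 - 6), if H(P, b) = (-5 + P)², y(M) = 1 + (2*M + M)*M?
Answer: 684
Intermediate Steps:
y(M) = 1 + 3*M² (y(M) = 1 + (3*M)*M = 1 + 3*M²)
H(2, -2)*y(1 - 6) = (-5 + 2)²*(1 + 3*(1 - 6)²) = (-3)²*(1 + 3*(-5)²) = 9*(1 + 3*25) = 9*(1 + 75) = 9*76 = 684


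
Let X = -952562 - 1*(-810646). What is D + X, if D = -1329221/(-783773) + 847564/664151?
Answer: -73871921519205925/520543621723 ≈ -1.4191e+5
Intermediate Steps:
X = -141916 (X = -952562 + 810646 = -141916)
D = 1547101235343/520543621723 (D = -1329221*(-1/783773) + 847564*(1/664151) = 1329221/783773 + 847564/664151 = 1547101235343/520543621723 ≈ 2.9721)
D + X = 1547101235343/520543621723 - 141916 = -73871921519205925/520543621723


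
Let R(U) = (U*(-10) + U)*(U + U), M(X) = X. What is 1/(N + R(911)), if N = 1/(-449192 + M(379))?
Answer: -448813/6704628007915 ≈ -6.6941e-8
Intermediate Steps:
N = -1/448813 (N = 1/(-449192 + 379) = 1/(-448813) = -1/448813 ≈ -2.2281e-6)
R(U) = -18*U**2 (R(U) = (-10*U + U)*(2*U) = (-9*U)*(2*U) = -18*U**2)
1/(N + R(911)) = 1/(-1/448813 - 18*911**2) = 1/(-1/448813 - 18*829921) = 1/(-1/448813 - 14938578) = 1/(-6704628007915/448813) = -448813/6704628007915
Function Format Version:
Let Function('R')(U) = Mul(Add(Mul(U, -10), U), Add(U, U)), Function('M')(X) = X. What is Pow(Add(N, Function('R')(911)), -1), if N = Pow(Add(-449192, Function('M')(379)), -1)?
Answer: Rational(-448813, 6704628007915) ≈ -6.6941e-8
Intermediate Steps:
N = Rational(-1, 448813) (N = Pow(Add(-449192, 379), -1) = Pow(-448813, -1) = Rational(-1, 448813) ≈ -2.2281e-6)
Function('R')(U) = Mul(-18, Pow(U, 2)) (Function('R')(U) = Mul(Add(Mul(-10, U), U), Mul(2, U)) = Mul(Mul(-9, U), Mul(2, U)) = Mul(-18, Pow(U, 2)))
Pow(Add(N, Function('R')(911)), -1) = Pow(Add(Rational(-1, 448813), Mul(-18, Pow(911, 2))), -1) = Pow(Add(Rational(-1, 448813), Mul(-18, 829921)), -1) = Pow(Add(Rational(-1, 448813), -14938578), -1) = Pow(Rational(-6704628007915, 448813), -1) = Rational(-448813, 6704628007915)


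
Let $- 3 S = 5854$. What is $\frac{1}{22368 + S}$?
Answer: $\frac{3}{61250} \approx 4.898 \cdot 10^{-5}$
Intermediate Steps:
$S = - \frac{5854}{3}$ ($S = \left(- \frac{1}{3}\right) 5854 = - \frac{5854}{3} \approx -1951.3$)
$\frac{1}{22368 + S} = \frac{1}{22368 - \frac{5854}{3}} = \frac{1}{\frac{61250}{3}} = \frac{3}{61250}$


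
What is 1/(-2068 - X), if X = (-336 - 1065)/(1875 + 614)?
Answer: -2489/5145851 ≈ -0.00048369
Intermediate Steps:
X = -1401/2489 ≈ -0.56288
1/(-2068 - X) = 1/(-2068 - 1*(-1401/2489)) = 1/(-2068 + 1401/2489) = 1/(-5145851/2489) = -2489/5145851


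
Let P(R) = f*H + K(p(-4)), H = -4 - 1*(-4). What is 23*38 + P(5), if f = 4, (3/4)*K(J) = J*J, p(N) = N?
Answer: 2686/3 ≈ 895.33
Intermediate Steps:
K(J) = 4*J²/3 (K(J) = 4*(J*J)/3 = 4*J²/3)
H = 0 (H = -4 + 4 = 0)
P(R) = 64/3 (P(R) = 4*0 + (4/3)*(-4)² = 0 + (4/3)*16 = 0 + 64/3 = 64/3)
23*38 + P(5) = 23*38 + 64/3 = 874 + 64/3 = 2686/3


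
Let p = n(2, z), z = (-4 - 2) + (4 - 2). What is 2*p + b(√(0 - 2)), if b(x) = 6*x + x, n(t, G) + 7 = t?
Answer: -10 + 7*I*√2 ≈ -10.0 + 9.8995*I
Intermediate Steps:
z = -4 (z = -6 + 2 = -4)
n(t, G) = -7 + t
p = -5 (p = -7 + 2 = -5)
b(x) = 7*x
2*p + b(√(0 - 2)) = 2*(-5) + 7*√(0 - 2) = -10 + 7*√(-2) = -10 + 7*(I*√2) = -10 + 7*I*√2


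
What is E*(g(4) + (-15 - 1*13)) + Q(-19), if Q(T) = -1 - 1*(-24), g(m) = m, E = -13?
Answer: 335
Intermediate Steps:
Q(T) = 23 (Q(T) = -1 + 24 = 23)
E*(g(4) + (-15 - 1*13)) + Q(-19) = -13*(4 + (-15 - 1*13)) + 23 = -13*(4 + (-15 - 13)) + 23 = -13*(4 - 28) + 23 = -13*(-24) + 23 = 312 + 23 = 335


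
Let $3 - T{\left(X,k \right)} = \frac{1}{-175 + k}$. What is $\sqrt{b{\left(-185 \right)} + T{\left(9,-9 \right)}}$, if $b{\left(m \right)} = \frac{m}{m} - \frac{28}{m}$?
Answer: $\frac{\sqrt{1204139470}}{17020} \approx 2.0388$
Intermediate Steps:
$T{\left(X,k \right)} = 3 - \frac{1}{-175 + k}$
$b{\left(m \right)} = 1 - \frac{28}{m}$
$\sqrt{b{\left(-185 \right)} + T{\left(9,-9 \right)}} = \sqrt{\frac{-28 - 185}{-185} + \frac{-526 + 3 \left(-9\right)}{-175 - 9}} = \sqrt{\left(- \frac{1}{185}\right) \left(-213\right) + \frac{-526 - 27}{-184}} = \sqrt{\frac{213}{185} - - \frac{553}{184}} = \sqrt{\frac{213}{185} + \frac{553}{184}} = \sqrt{\frac{141497}{34040}} = \frac{\sqrt{1204139470}}{17020}$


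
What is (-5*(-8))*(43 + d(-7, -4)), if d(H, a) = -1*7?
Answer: 1440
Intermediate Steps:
d(H, a) = -7
(-5*(-8))*(43 + d(-7, -4)) = (-5*(-8))*(43 - 7) = -1*(-40)*36 = 40*36 = 1440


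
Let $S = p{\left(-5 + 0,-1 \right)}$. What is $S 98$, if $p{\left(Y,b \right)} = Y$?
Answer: $-490$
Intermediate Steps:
$S = -5$ ($S = -5 + 0 = -5$)
$S 98 = \left(-5\right) 98 = -490$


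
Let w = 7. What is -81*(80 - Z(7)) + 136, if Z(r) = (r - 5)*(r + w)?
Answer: -4076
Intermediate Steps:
Z(r) = (-5 + r)*(7 + r) (Z(r) = (r - 5)*(r + 7) = (-5 + r)*(7 + r))
-81*(80 - Z(7)) + 136 = -81*(80 - (-35 + 7**2 + 2*7)) + 136 = -81*(80 - (-35 + 49 + 14)) + 136 = -81*(80 - 1*28) + 136 = -81*(80 - 28) + 136 = -81*52 + 136 = -4212 + 136 = -4076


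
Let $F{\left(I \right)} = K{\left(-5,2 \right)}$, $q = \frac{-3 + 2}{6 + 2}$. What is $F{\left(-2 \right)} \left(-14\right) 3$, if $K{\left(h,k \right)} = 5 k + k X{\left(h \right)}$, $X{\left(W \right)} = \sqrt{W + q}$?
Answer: $-420 - 21 i \sqrt{82} \approx -420.0 - 190.16 i$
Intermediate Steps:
$q = - \frac{1}{8} \approx -0.125$
$X{\left(W \right)} = \sqrt{- \frac{1}{8} + W}$ ($X{\left(W \right)} = \sqrt{W - \frac{1}{8}} = \sqrt{- \frac{1}{8} + W}$)
$K{\left(h,k \right)} = 5 k + \frac{k \sqrt{-2 + 16 h}}{4}$ ($K{\left(h,k \right)} = 5 k + k \frac{\sqrt{-2 + 16 h}}{4} = 5 k + \frac{k \sqrt{-2 + 16 h}}{4}$)
$F{\left(I \right)} = 10 + \frac{i \sqrt{82}}{2}$ ($F{\left(I \right)} = \frac{1}{4} \cdot 2 \left(20 + \sqrt{-2 + 16 \left(-5\right)}\right) = \frac{1}{4} \cdot 2 \left(20 + \sqrt{-2 - 80}\right) = \frac{1}{4} \cdot 2 \left(20 + \sqrt{-82}\right) = \frac{1}{4} \cdot 2 \left(20 + i \sqrt{82}\right) = 10 + \frac{i \sqrt{82}}{2}$)
$F{\left(-2 \right)} \left(-14\right) 3 = \left(10 + \frac{i \sqrt{82}}{2}\right) \left(-14\right) 3 = \left(-140 - 7 i \sqrt{82}\right) 3 = -420 - 21 i \sqrt{82}$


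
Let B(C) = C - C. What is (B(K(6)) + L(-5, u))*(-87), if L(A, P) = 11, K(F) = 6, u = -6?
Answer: -957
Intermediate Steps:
B(C) = 0
(B(K(6)) + L(-5, u))*(-87) = (0 + 11)*(-87) = 11*(-87) = -957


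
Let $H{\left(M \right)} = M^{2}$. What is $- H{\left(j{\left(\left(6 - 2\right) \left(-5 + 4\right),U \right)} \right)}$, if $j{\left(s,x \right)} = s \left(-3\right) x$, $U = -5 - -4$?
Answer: $-144$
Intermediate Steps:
$U = -1$ ($U = -5 + 4 = -1$)
$j{\left(s,x \right)} = - 3 s x$
$- H{\left(j{\left(\left(6 - 2\right) \left(-5 + 4\right),U \right)} \right)} = - \left(\left(-3\right) \left(6 - 2\right) \left(-5 + 4\right) \left(-1\right)\right)^{2} = - \left(\left(-3\right) 4 \left(-1\right) \left(-1\right)\right)^{2} = - \left(\left(-3\right) \left(-4\right) \left(-1\right)\right)^{2} = - \left(-12\right)^{2} = \left(-1\right) 144 = -144$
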